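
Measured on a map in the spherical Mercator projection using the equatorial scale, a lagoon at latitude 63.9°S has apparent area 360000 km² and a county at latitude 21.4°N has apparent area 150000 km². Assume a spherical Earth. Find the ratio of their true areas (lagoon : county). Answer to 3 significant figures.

0.536

On Mercator the areal scale is sec²φ, so true area = apparent × cos²φ.
True area of lagoon: 360000 × cos²(63.9°) = 360000 × 0.1935 = 69680 km².
True area of county: 150000 × cos²(21.4°) = 150000 × 0.8669 = 130000 km².
Ratio = 69680 / 130000 ≈ 0.536.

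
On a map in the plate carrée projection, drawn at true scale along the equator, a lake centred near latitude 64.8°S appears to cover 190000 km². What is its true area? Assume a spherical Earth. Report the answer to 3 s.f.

80900 km²

For the equirectangular projection with φ₀ = 0 (plate carrée), h = 1 along meridians and k = sec φ along parallels.
Areal scale = h·k = 1 × sec φ; at 64.8°, h = 1.000, k = 2.349, so h·k = 2.349.
True area = apparent / (areal scale) = 190000 / 2.349 ≈ 80900 km².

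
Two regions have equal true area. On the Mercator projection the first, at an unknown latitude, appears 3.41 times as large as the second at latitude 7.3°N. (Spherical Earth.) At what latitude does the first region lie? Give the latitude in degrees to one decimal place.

On Mercator, (apparent₁)/(apparent₂) = sec²φ₁ / sec²φ₂ when true areas are equal.
cos²φ₂ / cos²φ₁ = 3.41  ⇒  cos φ₁ = cos 7.3° / √3.41 = 0.9919/1.847 = 0.5371.
φ₁ = arccos(0.5371) ≈ 57.5°.

57.5°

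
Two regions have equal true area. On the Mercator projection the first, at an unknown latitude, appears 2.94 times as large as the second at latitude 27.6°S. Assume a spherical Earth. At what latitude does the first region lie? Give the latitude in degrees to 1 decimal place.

For equal true areas on Mercator, apparent areas scale as sec²φ, so the ratio is cos²φ₂ / cos²φ₁.
cos²φ₂ / cos²φ₁ = 2.94  ⇒  cos φ₁ = cos 27.6° / √2.94 = 0.8862/1.715 = 0.5168.
φ₁ = arccos(0.5168) ≈ 58.9°.

58.9°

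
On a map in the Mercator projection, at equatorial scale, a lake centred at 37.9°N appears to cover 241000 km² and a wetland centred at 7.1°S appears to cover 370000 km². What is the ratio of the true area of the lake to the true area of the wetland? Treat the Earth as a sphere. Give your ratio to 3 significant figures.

Mercator's areal exaggeration is sec²φ; hence true area = (apparent area) · cos²φ.
True area of lake: 241000 × cos²(37.9°) = 241000 × 0.6227 = 150100 km².
True area of wetland: 370000 × cos²(7.1°) = 370000 × 0.9847 = 364300 km².
Ratio = 150100 / 364300 ≈ 0.412.

0.412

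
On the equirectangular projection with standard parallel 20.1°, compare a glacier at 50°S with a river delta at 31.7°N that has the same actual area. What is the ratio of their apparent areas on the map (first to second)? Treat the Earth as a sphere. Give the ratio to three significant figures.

1.32

With standard parallel φ₀ = 20.1°, the equirectangular projection gives x = Rλ cos φ₀, y = Rφ, so h = 1 and k = cos 20.1° / cos φ.
Areal scale at 50°: h·k = 1.000 × 1.461 = 1.461.
Areal scale at 31.7°: h·k = 1.000 × 1.104 = 1.104.
Ratio = 1.461/1.104 ≈ 1.32.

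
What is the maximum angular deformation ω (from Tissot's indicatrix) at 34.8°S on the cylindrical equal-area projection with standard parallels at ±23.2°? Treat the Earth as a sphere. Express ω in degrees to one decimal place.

Cylindrical equal-area (φ₀ = 23.2°): h = cos φ / cos 23.2° along meridians, k = cos 23.2° / cos φ along parallels; h·k = 1.
At 34.8°: h = 0.8934, k = 1.119; principal scales a = 1.119, b = 0.8934.
sin(ω/2) = (a − b)/(a + b) = 0.2259/2.013 = 0.1123, so ω = 2 arcsin(0.1123) ≈ 12.9°.

12.9°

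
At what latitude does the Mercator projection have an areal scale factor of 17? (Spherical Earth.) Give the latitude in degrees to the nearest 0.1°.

76.0°

Mercator areal scale is sec²φ.
sec²φ = 17  ⇒  cos²φ = 0.05882  ⇒  cos φ = 0.2425.
φ = arccos(0.2425) ≈ 76.0°.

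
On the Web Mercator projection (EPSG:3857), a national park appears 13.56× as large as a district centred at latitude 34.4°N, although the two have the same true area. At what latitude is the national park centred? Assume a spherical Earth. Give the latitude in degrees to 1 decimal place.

77.1°

Mercator areal scale is sec²φ, so apparent-area ratio = sec²φ₁ / sec²φ₂ = cos²φ₂ / cos²φ₁.
cos²φ₂ / cos²φ₁ = 13.56  ⇒  cos φ₁ = cos 34.4° / √13.56 = 0.8251/3.682 = 0.2241.
φ₁ = arccos(0.2241) ≈ 77.1°.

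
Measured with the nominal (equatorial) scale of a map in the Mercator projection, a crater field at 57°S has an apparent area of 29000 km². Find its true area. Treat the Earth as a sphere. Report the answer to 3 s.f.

8600 km²

Mercator is conformal, so the point scale is isotropic: h = k = sec φ = 1/cos φ.
Areal scale = k² = sec²φ = 1/cos²(57°) = 1/0.5446² = 3.371.
True area = apparent / (areal scale) = 29000 / 3.371 ≈ 8600 km².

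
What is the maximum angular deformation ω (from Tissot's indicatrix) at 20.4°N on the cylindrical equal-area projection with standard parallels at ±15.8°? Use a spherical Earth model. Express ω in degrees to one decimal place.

For cylindrical equal-area with standard parallel φ₀, h = cos φ / cos φ₀ and k = cos φ₀ / cos φ, so h·k = 1.
At 20.4°: h = 0.9741, k = 1.027; principal scales a = 1.027, b = 0.9741.
sin(ω/2) = (a − b)/(a + b) = 0.05252/2.001 = 0.02625, so ω = 2 arcsin(0.02625) ≈ 3.0°.

3.0°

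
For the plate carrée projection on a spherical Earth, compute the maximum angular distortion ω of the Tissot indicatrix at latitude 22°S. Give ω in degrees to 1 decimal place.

In the plate carrée (x = Rλ, y = Rφ), meridians are true-scale (h = 1) and parallels are stretched by k = sec φ.
At 22°: h = 1.000, k = 1.079; principal scales a = 1.079, b = 1.000.
sin(ω/2) = (a − b)/(a + b) = 0.07853/2.079 = 0.03778, so ω = 2 arcsin(0.03778) ≈ 4.3°.

4.3°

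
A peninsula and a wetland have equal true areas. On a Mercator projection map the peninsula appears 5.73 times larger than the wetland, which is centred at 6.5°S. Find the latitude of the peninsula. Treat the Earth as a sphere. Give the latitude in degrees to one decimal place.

65.5°

On Mercator, (apparent₁)/(apparent₂) = sec²φ₁ / sec²φ₂ when true areas are equal.
cos²φ₂ / cos²φ₁ = 5.73  ⇒  cos φ₁ = cos 6.5° / √5.73 = 0.9936/2.394 = 0.4151.
φ₁ = arccos(0.4151) ≈ 65.5°.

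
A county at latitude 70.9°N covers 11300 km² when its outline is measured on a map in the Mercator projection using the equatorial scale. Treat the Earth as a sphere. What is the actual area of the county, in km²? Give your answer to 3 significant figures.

1210 km²

The Mercator projection is conformal; its linear scale factor is the same in every direction and equals sec φ = 1/cos φ.
Areal scale = k² = sec²φ = 1/cos²(70.9°) = 1/0.3272² = 9.340.
True area = apparent / (areal scale) = 11300 / 9.340 ≈ 1210 km².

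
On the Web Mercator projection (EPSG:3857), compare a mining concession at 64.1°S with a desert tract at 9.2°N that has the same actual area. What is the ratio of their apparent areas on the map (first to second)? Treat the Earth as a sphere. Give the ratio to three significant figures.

5.11

On Mercator, area is exaggerated by sec²φ = 1/cos²φ.
At 64.1°: sec²(64.1°) = 1/0.4368² = 5.241.
At 9.2°: sec²(9.2°) = 1/0.9871² = 1.026.
Ratio = 5.241/1.026 = cos²(9.2°)/cos²(64.1°) ≈ 5.11.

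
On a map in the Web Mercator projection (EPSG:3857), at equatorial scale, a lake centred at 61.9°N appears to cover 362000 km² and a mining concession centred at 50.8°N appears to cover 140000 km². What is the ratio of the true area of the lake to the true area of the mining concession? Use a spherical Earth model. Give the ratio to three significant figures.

1.44

On Mercator the areal scale is sec²φ, so true area = apparent × cos²φ.
True area of lake: 362000 × cos²(61.9°) = 362000 × 0.2219 = 80310 km².
True area of mining concession: 140000 × cos²(50.8°) = 140000 × 0.3995 = 55920 km².
Ratio = 80310 / 55920 ≈ 1.44.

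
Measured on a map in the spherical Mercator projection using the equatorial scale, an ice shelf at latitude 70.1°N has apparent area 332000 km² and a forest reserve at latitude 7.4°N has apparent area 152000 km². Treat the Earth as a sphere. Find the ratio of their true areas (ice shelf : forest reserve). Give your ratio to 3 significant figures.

Mercator's areal exaggeration is sec²φ; hence true area = (apparent area) · cos²φ.
True area of ice shelf: 332000 × cos²(70.1°) = 332000 × 0.1159 = 38460 km².
True area of forest reserve: 152000 × cos²(7.4°) = 152000 × 0.9834 = 149500 km².
Ratio = 38460 / 149500 ≈ 0.257.

0.257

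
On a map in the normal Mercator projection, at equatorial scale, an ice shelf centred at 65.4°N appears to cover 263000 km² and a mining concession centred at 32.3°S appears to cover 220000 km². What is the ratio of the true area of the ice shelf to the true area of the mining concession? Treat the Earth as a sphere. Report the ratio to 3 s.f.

0.290

Mercator's areal exaggeration is sec²φ; hence true area = (apparent area) · cos²φ.
True area of ice shelf: 263000 × cos²(65.4°) = 263000 × 0.1733 = 45580 km².
True area of mining concession: 220000 × cos²(32.3°) = 220000 × 0.7145 = 157200 km².
Ratio = 45580 / 157200 ≈ 0.290.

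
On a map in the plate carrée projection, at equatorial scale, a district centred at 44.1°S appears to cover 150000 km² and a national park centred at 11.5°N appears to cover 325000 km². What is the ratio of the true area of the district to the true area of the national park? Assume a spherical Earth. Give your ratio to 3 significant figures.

0.338

On the plate carrée, areal scale = h·k = 1 × sec φ, so true area = apparent × cos φ.
True area of district: 150000 × cos(44.1°) = 150000 × 0.7181 = 107700 km².
True area of national park: 325000 × cos(11.5°) = 325000 × 0.9799 = 318500 km².
Ratio = 107700 / 318500 ≈ 0.338.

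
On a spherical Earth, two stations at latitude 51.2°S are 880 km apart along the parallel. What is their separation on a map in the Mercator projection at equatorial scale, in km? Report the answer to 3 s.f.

1400 km

The Mercator projection is conformal; its linear scale factor is the same in every direction and equals sec φ = 1/cos φ.
Along the parallel, k = sec 51.2° = 1/0.6266 = 1.596.
Map distance = 880 × 1.596 ≈ 1400 km.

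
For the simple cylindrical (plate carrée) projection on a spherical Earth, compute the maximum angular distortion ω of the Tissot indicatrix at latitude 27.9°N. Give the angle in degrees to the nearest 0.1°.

For the equirectangular projection with φ₀ = 0 (plate carrée), h = 1 along meridians and k = sec φ along parallels.
At 27.9°: h = 1.000, k = 1.132; principal scales a = 1.132, b = 1.000.
sin(ω/2) = (a − b)/(a + b) = 0.1315/2.132 = 0.06170, so ω = 2 arcsin(0.06170) ≈ 7.1°.

7.1°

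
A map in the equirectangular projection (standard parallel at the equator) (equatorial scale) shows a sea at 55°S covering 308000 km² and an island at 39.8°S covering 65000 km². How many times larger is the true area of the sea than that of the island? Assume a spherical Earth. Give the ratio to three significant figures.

On the plate carrée, areal scale = h·k = 1 × sec φ, so true area = apparent × cos φ.
True area of sea: 308000 × cos(55°) = 308000 × 0.5736 = 176700 km².
True area of island: 65000 × cos(39.8°) = 65000 × 0.7683 = 49940 km².
Ratio = 176700 / 49940 ≈ 3.54.

3.54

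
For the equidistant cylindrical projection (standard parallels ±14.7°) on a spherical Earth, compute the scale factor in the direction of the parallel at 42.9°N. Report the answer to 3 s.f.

With standard parallel φ₀ = 14.7°, the equirectangular projection gives x = Rλ cos φ₀, y = Rφ, so h = 1 and k = cos 14.7° / cos φ.
k = cos 14.7° / cos 42.9° = 0.9673/0.7325 = 1.320.

1.32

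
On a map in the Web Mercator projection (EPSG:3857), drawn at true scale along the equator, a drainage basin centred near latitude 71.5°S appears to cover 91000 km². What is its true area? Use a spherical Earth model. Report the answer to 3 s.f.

The Mercator projection is conformal; its linear scale factor is the same in every direction and equals sec φ = 1/cos φ.
Areal scale = k² = sec²φ = 1/cos²(71.5°) = 1/0.3173² = 9.932.
True area = apparent / (areal scale) = 91000 / 9.932 ≈ 9160 km².

9160 km²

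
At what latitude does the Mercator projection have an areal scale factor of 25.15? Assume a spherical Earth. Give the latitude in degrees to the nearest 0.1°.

Mercator areal scale is sec²φ.
sec²φ = 25.15  ⇒  cos²φ = 0.03976  ⇒  cos φ = 0.1994.
φ = arccos(0.1994) ≈ 78.5°.

78.5°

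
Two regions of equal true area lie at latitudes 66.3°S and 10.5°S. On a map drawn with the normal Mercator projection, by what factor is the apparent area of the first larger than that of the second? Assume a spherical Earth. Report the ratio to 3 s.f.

On Mercator, area is exaggerated by sec²φ = 1/cos²φ.
At 66.3°: sec²(66.3°) = 1/0.4019² = 6.190.
At 10.5°: sec²(10.5°) = 1/0.9833² = 1.034.
Ratio = 6.190/1.034 = cos²(10.5°)/cos²(66.3°) ≈ 5.98.

5.98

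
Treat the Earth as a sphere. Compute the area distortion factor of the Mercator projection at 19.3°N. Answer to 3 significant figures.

1.12

For Mercator, h = k = sec φ (a conformal cylindrical projection has a single point scale, 1/cos φ).
Areal scale = k² = sec²φ = 1/cos²(19.3°) = 1/0.9438² = 1.123.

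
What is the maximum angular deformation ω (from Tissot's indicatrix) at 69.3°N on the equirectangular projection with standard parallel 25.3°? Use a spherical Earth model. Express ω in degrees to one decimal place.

51.9°

In the equirectangular projection with standard parallel φ₀ = 25.3° (x = Rλ cos φ₀, y = Rφ), meridians are true-scale (h = 1) and the parallel scale is k = cos φ₀ / cos φ.
At 69.3°: h = 1.000, k = 2.558; principal scales a = 2.558, b = 1.000.
sin(ω/2) = (a − b)/(a + b) = 1.558/3.558 = 0.4378, so ω = 2 arcsin(0.4378) ≈ 51.9°.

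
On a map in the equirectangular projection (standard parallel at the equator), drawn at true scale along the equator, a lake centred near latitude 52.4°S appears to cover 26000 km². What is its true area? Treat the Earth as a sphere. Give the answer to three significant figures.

In the plate carrée (x = Rλ, y = Rφ), meridians are true-scale (h = 1) and parallels are stretched by k = sec φ.
Areal scale = h·k = 1 × sec φ; at 52.4°, h = 1.000, k = 1.639, so h·k = 1.639.
True area = apparent / (areal scale) = 26000 / 1.639 ≈ 15900 km².

15900 km²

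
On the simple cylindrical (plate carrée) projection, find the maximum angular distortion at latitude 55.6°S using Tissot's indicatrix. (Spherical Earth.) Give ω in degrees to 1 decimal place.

In the plate carrée (x = Rλ, y = Rφ), meridians are true-scale (h = 1) and parallels are stretched by k = sec φ.
At 55.6°: h = 1.000, k = 1.770; principal scales a = 1.770, b = 1.000.
sin(ω/2) = (a − b)/(a + b) = 0.7700/2.770 = 0.2780, so ω = 2 arcsin(0.2780) ≈ 32.3°.

32.3°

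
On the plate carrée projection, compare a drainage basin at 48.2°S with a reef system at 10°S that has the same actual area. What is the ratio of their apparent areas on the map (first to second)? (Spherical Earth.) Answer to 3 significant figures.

1.48

In the plate carrée (x = Rλ, y = Rφ), meridians are true-scale (h = 1) and parallels are stretched by k = sec φ.
Areal scale at 48.2°: h·k = 1.000 × 1.500 = 1.500.
Areal scale at 10°: h·k = 1.000 × 1.015 = 1.015.
Ratio = 1.500/1.015 ≈ 1.48.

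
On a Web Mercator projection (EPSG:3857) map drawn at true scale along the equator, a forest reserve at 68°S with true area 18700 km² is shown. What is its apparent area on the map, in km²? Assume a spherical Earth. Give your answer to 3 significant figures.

133000 km²

Mercator is conformal, so the point scale is isotropic: h = k = sec φ = 1/cos φ.
Areal scale = k² = sec²φ = 1/cos²(68°) = 1/0.3746² = 7.126.
Apparent area = 18700 × 7.126 ≈ 133000 km².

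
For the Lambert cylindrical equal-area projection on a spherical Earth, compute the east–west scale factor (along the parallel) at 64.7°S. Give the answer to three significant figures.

2.34

The Lambert cylindrical equal-area projection is the cylindrical equal-area projection with its standard parallel at the equator (φ₀ = 0). Cylindrical equal-area (φ₀ = 0°): h = cos φ / cos 0° along meridians, k = cos 0° / cos φ along parallels; h·k = 1.
k = cos 0° / cos 64.7° = 1.000/0.4274 = 2.340.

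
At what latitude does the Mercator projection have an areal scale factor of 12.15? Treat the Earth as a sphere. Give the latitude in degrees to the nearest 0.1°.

Mercator areal scale is sec²φ.
sec²φ = 12.15  ⇒  cos²φ = 0.08230  ⇒  cos φ = 0.2869.
φ = arccos(0.2869) ≈ 73.3°.

73.3°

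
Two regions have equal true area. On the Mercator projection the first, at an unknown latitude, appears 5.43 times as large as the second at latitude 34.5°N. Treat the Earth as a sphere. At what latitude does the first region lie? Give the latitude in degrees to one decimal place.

69.3°

On Mercator, (apparent₁)/(apparent₂) = sec²φ₁ / sec²φ₂ when true areas are equal.
cos²φ₂ / cos²φ₁ = 5.43  ⇒  cos φ₁ = cos 34.5° / √5.43 = 0.8241/2.330 = 0.3537.
φ₁ = arccos(0.3537) ≈ 69.3°.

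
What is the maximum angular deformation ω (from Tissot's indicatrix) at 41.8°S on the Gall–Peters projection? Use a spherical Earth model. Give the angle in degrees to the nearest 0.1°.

Gall–Peters is a cylindrical equal-area projection with standard parallels at ±45°. A cylindrical equal-area projection with standard parallel φ₀ has meridian scale h = cos φ / cos φ₀ and parallel scale k = cos φ₀ / cos φ (so areas are preserved, h·k = 1).
At 41.8°: h = 1.054, k = 0.9485; principal scales a = 1.054, b = 0.9485.
sin(ω/2) = (a − b)/(a + b) = 0.1057/2.003 = 0.05279, so ω = 2 arcsin(0.05279) ≈ 6.1°.

6.1°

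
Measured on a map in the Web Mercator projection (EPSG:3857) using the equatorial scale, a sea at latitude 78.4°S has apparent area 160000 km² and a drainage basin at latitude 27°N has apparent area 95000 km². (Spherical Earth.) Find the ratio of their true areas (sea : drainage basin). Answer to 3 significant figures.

0.0858

Since Mercator area scale is 1/cos²φ, the true area equals the apparent area multiplied by cos²φ.
True area of sea: 160000 × cos²(78.4°) = 160000 × 0.04043 = 6469 km².
True area of drainage basin: 95000 × cos²(27°) = 95000 × 0.7939 = 75420 km².
Ratio = 6469 / 75420 ≈ 0.0858.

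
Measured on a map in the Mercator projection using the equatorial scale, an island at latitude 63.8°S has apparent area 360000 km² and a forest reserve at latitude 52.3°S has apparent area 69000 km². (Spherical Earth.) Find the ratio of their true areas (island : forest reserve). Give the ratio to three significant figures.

2.72

On Mercator the areal scale is sec²φ, so true area = apparent × cos²φ.
True area of island: 360000 × cos²(63.8°) = 360000 × 0.1949 = 70170 km².
True area of forest reserve: 69000 × cos²(52.3°) = 69000 × 0.3740 = 25800 km².
Ratio = 70170 / 25800 ≈ 2.72.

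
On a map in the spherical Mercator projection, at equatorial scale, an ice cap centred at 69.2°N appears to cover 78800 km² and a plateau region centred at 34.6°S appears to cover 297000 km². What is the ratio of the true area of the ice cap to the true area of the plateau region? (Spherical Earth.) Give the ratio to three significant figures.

0.0494

Mercator's areal exaggeration is sec²φ; hence true area = (apparent area) · cos²φ.
True area of ice cap: 78800 × cos²(69.2°) = 78800 × 0.1261 = 9937 km².
True area of plateau region: 297000 × cos²(34.6°) = 297000 × 0.6776 = 201200 km².
Ratio = 9937 / 201200 ≈ 0.0494.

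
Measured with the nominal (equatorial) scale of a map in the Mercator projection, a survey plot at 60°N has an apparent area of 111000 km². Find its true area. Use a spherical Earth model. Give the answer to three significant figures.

Mercator is conformal, so the point scale is isotropic: h = k = sec φ = 1/cos φ.
Areal scale = k² = sec²φ = 1/cos²(60°) = 1/0.5000² = 4.000.
True area = apparent / (areal scale) = 111000 / 4.000 ≈ 27800 km².

27800 km²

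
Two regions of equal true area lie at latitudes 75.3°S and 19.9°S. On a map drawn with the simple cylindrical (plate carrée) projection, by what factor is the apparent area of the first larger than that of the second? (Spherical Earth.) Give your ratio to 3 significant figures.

Plate carrée maps x = Rλ, y = Rφ. The meridian scale is h = 1 and the parallel scale is k = 1/cos φ = sec φ.
Areal scale at 75.3°: h·k = 1.000 × 3.941 = 3.941.
Areal scale at 19.9°: h·k = 1.000 × 1.064 = 1.064.
Ratio = 3.941/1.064 ≈ 3.71.

3.71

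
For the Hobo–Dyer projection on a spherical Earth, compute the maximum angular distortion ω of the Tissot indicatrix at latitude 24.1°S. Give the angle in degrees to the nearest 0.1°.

Hobo–Dyer is a cylindrical equal-area projection with standard parallels at ±37.5°. A cylindrical equal-area projection with standard parallel φ₀ has meridian scale h = cos φ / cos φ₀ and parallel scale k = cos φ₀ / cos φ (so areas are preserved, h·k = 1).
At 24.1°: h = 1.151, k = 0.8691; principal scales a = 1.151, b = 0.8691.
sin(ω/2) = (a − b)/(a + b) = 0.2815/2.020 = 0.1394, so ω = 2 arcsin(0.1394) ≈ 16.0°.

16.0°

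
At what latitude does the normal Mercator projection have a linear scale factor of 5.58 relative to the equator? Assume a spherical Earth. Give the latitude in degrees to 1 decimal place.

79.7°

Mercator scale is k = sec φ = 1/cos φ.
1/cos φ = 5.58  ⇒  cos φ = 0.1792  ⇒  φ = arccos(0.1792) ≈ 79.7°.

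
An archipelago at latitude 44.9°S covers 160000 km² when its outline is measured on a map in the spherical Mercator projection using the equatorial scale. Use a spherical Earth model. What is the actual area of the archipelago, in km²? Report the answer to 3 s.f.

For Mercator, h = k = sec φ (a conformal cylindrical projection has a single point scale, 1/cos φ).
Areal scale = k² = sec²φ = 1/cos²(44.9°) = 1/0.7083² = 1.993.
True area = apparent / (areal scale) = 160000 / 1.993 ≈ 80300 km².

80300 km²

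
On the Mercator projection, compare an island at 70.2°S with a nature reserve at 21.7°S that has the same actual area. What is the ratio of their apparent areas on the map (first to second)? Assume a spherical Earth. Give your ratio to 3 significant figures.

Mercator areal scale is sec²φ.
At 70.2°: sec²(70.2°) = 1/0.3387² = 8.715.
At 21.7°: sec²(21.7°) = 1/0.9291² = 1.158.
Ratio = 8.715/1.158 = cos²(21.7°)/cos²(70.2°) ≈ 7.52.

7.52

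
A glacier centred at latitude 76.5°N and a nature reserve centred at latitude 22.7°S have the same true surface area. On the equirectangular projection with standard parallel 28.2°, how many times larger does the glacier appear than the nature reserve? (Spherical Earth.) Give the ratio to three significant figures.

3.95

With standard parallel φ₀ = 28.2°, the equirectangular projection gives x = Rλ cos φ₀, y = Rφ, so h = 1 and k = cos 28.2° / cos φ.
Areal scale at 76.5°: h·k = 1.000 × 3.775 = 3.775.
Areal scale at 22.7°: h·k = 1.000 × 0.9553 = 0.9553.
Ratio = 3.775/0.9553 ≈ 3.95.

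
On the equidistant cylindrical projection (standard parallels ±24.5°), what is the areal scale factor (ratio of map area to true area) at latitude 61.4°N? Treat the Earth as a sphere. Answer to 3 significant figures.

In the equirectangular projection with standard parallel φ₀ = 24.5° (x = Rλ cos φ₀, y = Rφ), meridians are true-scale (h = 1) and the parallel scale is k = cos φ₀ / cos φ.
Areal scale = h·k = 1 × cos φ₀ / cos φ; at 61.4°, h = 1.000, k = 1.901, so h·k = 1.901.

1.90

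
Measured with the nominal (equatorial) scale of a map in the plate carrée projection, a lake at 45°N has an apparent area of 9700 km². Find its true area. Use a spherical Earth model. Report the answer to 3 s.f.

For the equirectangular projection with φ₀ = 0 (plate carrée), h = 1 along meridians and k = sec φ along parallels.
Areal scale = h·k = 1 × sec φ; at 45°, h = 1.000, k = 1.414, so h·k = 1.414.
True area = apparent / (areal scale) = 9700 / 1.414 ≈ 6860 km².

6860 km²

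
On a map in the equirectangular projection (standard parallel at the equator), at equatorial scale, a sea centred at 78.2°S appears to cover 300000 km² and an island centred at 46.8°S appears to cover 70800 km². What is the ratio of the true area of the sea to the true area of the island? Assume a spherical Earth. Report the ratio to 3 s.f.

1.27

Plate carrée has h = 1 and k = sec φ, giving areal scale sec φ; true area = (apparent area) · cos φ.
True area of sea: 300000 × cos(78.2°) = 300000 × 0.2045 = 61350 km².
True area of island: 70800 × cos(46.8°) = 70800 × 0.6845 = 48470 km².
Ratio = 61350 / 48470 ≈ 1.27.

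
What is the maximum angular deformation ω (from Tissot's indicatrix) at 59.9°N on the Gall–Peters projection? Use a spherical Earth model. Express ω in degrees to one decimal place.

38.6°

The Gall–Peters projection is cylindrical equal-area with φ₀ = 45°. Cylindrical equal-area (φ₀ = 45°): h = cos φ / cos 45° along meridians, k = cos 45° / cos φ along parallels; h·k = 1.
At 59.9°: h = 0.7092, k = 1.410; principal scales a = 1.410, b = 0.7092.
sin(ω/2) = (a − b)/(a + b) = 0.7007/2.119 = 0.3306, so ω = 2 arcsin(0.3306) ≈ 38.6°.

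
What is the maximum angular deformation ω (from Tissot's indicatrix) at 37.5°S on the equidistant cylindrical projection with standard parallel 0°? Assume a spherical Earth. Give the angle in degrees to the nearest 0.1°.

13.2°

Plate carrée maps x = Rλ, y = Rφ. The meridian scale is h = 1 and the parallel scale is k = 1/cos φ = sec φ.
At 37.5°: h = 1.000, k = 1.260; principal scales a = 1.260, b = 1.000.
sin(ω/2) = (a − b)/(a + b) = 0.2605/2.260 = 0.1152, so ω = 2 arcsin(0.1152) ≈ 13.2°.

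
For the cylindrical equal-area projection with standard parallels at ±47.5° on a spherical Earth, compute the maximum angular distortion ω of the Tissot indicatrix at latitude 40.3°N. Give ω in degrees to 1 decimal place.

Cylindrical equal-area (φ₀ = 47.5°): h = cos φ / cos 47.5° along meridians, k = cos 47.5° / cos φ along parallels; h·k = 1.
At 40.3°: h = 1.129, k = 0.8858; principal scales a = 1.129, b = 0.8858.
sin(ω/2) = (a − b)/(a + b) = 0.2431/2.015 = 0.1206, so ω = 2 arcsin(0.1206) ≈ 13.9°.

13.9°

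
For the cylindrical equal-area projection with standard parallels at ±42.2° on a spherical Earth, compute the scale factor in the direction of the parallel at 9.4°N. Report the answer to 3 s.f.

0.751

A cylindrical equal-area projection with standard parallel φ₀ has meridian scale h = cos φ / cos φ₀ and parallel scale k = cos φ₀ / cos φ (so areas are preserved, h·k = 1).
k = cos 42.2° / cos 9.4° = 0.7408/0.9866 = 0.7509.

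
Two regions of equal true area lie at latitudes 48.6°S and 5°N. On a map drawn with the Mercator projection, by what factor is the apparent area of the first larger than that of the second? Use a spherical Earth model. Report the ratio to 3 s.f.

2.27

Mercator areal scale is sec²φ.
At 48.6°: sec²(48.6°) = 1/0.6613² = 2.287.
At 5°: sec²(5°) = 1/0.9962² = 1.008.
Ratio = 2.287/1.008 = cos²(5°)/cos²(48.6°) ≈ 2.27.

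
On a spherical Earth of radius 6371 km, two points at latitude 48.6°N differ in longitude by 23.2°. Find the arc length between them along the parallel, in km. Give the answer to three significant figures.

1710 km

Arc length along a parallel = R cos φ · Δλ (with Δλ in radians).
= 6371 × cos 48.6° × (23.2° × π/180) = 6371 × 0.6613 × 0.4049 ≈ 1710 km.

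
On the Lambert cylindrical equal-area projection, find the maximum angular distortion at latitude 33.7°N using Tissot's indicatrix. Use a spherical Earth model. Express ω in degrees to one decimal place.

The Lambert cylindrical equal-area projection is the cylindrical equal-area projection with its standard parallel at the equator (φ₀ = 0). A cylindrical equal-area projection with standard parallel φ₀ has meridian scale h = cos φ / cos φ₀ and parallel scale k = cos φ₀ / cos φ (so areas are preserved, h·k = 1).
At 33.7°: h = 0.8320, k = 1.202; principal scales a = 1.202, b = 0.8320.
sin(ω/2) = (a − b)/(a + b) = 0.3700/2.034 = 0.1819, so ω = 2 arcsin(0.1819) ≈ 21.0°.

21.0°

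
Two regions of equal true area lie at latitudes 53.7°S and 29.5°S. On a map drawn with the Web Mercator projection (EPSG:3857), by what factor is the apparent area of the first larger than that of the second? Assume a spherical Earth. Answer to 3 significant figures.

Mercator is conformal with k = sec φ, so areal scale = k² = sec²φ.
At 53.7°: sec²(53.7°) = 1/0.5920² = 2.853.
At 29.5°: sec²(29.5°) = 1/0.8704² = 1.320.
Ratio = 2.853/1.320 = cos²(29.5°)/cos²(53.7°) ≈ 2.16.

2.16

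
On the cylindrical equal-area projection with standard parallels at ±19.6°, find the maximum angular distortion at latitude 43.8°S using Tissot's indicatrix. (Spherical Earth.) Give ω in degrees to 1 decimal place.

Cylindrical equal-area (φ₀ = 19.6°): h = cos φ / cos 19.6° along meridians, k = cos 19.6° / cos φ along parallels; h·k = 1.
At 43.8°: h = 0.7662, k = 1.305; principal scales a = 1.305, b = 0.7662.
sin(ω/2) = (a − b)/(a + b) = 0.5391/2.071 = 0.2602, so ω = 2 arcsin(0.2602) ≈ 30.2°.

30.2°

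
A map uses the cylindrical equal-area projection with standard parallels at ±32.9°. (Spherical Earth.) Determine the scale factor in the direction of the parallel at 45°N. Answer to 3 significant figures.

1.19

Cylindrical equal-area (φ₀ = 32.9°): h = cos φ / cos 32.9° along meridians, k = cos 32.9° / cos φ along parallels; h·k = 1.
k = cos 32.9° / cos 45° = 0.8396/0.7071 = 1.187.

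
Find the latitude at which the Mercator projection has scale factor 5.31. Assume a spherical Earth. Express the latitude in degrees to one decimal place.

Mercator scale is k = sec φ = 1/cos φ.
1/cos φ = 5.31  ⇒  cos φ = 0.1883  ⇒  φ = arccos(0.1883) ≈ 79.1°.

79.1°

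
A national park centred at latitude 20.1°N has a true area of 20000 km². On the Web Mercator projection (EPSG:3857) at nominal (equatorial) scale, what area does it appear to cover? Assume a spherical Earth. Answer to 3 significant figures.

The Mercator projection is conformal; its linear scale factor is the same in every direction and equals sec φ = 1/cos φ.
Areal scale = k² = sec²φ = 1/cos²(20.1°) = 1/0.9391² = 1.134.
Apparent area = 20000 × 1.134 ≈ 22700 km².

22700 km²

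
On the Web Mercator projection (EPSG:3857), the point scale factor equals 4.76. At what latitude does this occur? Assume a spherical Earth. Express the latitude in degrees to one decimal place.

Mercator scale is k = sec φ = 1/cos φ.
1/cos φ = 4.76  ⇒  cos φ = 0.2101  ⇒  φ = arccos(0.2101) ≈ 77.9°.

77.9°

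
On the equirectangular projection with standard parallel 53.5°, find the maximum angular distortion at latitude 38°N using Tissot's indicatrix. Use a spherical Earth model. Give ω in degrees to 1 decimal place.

16.1°

The equidistant cylindrical projection with φ₀ = 53.5° has h = 1 (meridians true) and k = cos φ₀ / cos φ along parallels.
At 38°: h = 1.000, k = 0.7548; principal scales a = 1.000, b = 0.7548.
sin(ω/2) = (a − b)/(a + b) = 0.2452/1.755 = 0.1397, so ω = 2 arcsin(0.1397) ≈ 16.1°.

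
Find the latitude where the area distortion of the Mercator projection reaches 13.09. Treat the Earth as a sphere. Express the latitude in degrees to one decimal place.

74.0°

Mercator areal scale is sec²φ.
sec²φ = 13.09  ⇒  cos²φ = 0.07639  ⇒  cos φ = 0.2764.
φ = arccos(0.2764) ≈ 74.0°.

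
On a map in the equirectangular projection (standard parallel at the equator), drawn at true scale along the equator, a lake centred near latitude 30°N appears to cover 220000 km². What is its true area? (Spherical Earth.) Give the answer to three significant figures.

191000 km²

Plate carrée maps x = Rλ, y = Rφ. The meridian scale is h = 1 and the parallel scale is k = 1/cos φ = sec φ.
Areal scale = h·k = 1 × sec φ; at 30°, h = 1.000, k = 1.155, so h·k = 1.155.
True area = apparent / (areal scale) = 220000 / 1.155 ≈ 191000 km².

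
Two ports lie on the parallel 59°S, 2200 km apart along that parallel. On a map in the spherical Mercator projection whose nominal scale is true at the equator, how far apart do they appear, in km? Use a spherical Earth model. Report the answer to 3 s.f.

4270 km

For Mercator, h = k = sec φ (a conformal cylindrical projection has a single point scale, 1/cos φ).
Along the parallel, k = sec 59° = 1/0.5150 = 1.942.
Map distance = 2200 × 1.942 ≈ 4270 km.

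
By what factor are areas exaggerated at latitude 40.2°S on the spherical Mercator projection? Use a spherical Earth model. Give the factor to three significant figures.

The Mercator projection is conformal; its linear scale factor is the same in every direction and equals sec φ = 1/cos φ.
Areal scale = k² = sec²φ = 1/cos²(40.2°) = 1/0.7638² = 1.714.

1.71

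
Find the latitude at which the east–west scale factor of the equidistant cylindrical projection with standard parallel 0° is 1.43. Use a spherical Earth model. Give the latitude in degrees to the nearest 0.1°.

45.6°

Plate carrée: h = 1, k = sec φ along parallels.
sec φ = 1.43  ⇒  cos φ = 0.6993  ⇒  φ ≈ 45.6°.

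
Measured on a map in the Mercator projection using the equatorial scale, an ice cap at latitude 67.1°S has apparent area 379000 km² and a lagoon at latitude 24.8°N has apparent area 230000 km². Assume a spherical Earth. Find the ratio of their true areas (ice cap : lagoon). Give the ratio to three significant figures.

0.303

On Mercator the areal scale is sec²φ, so true area = apparent × cos²φ.
True area of ice cap: 379000 × cos²(67.1°) = 379000 × 0.1514 = 57390 km².
True area of lagoon: 230000 × cos²(24.8°) = 230000 × 0.8241 = 189500 km².
Ratio = 57390 / 189500 ≈ 0.303.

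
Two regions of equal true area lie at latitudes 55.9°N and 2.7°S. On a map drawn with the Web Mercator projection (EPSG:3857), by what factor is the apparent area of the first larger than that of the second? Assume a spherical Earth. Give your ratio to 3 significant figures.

Mercator is conformal with k = sec φ, so areal scale = k² = sec²φ.
At 55.9°: sec²(55.9°) = 1/0.5606² = 3.182.
At 2.7°: sec²(2.7°) = 1/0.9989² = 1.002.
Ratio = 3.182/1.002 = cos²(2.7°)/cos²(55.9°) ≈ 3.17.

3.17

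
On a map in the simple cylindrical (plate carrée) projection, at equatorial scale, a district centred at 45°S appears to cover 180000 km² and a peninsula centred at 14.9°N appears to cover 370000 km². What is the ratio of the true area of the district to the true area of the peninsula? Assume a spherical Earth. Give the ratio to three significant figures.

0.356

On the plate carrée, areal scale = h·k = 1 × sec φ, so true area = apparent × cos φ.
True area of district: 180000 × cos(45°) = 180000 × 0.7071 = 127300 km².
True area of peninsula: 370000 × cos(14.9°) = 370000 × 0.9664 = 357600 km².
Ratio = 127300 / 357600 ≈ 0.356.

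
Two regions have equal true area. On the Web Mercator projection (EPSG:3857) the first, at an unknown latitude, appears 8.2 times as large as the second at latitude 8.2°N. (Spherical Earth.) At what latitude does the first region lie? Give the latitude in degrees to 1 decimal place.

For equal true areas on Mercator, apparent areas scale as sec²φ, so the ratio is cos²φ₂ / cos²φ₁.
cos²φ₂ / cos²φ₁ = 8.2  ⇒  cos φ₁ = cos 8.2° / √8.2 = 0.9898/2.864 = 0.3456.
φ₁ = arccos(0.3456) ≈ 69.8°.

69.8°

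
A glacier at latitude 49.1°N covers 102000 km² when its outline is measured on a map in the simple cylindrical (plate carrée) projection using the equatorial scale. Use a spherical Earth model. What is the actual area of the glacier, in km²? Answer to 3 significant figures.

66800 km²

In the plate carrée (x = Rλ, y = Rφ), meridians are true-scale (h = 1) and parallels are stretched by k = sec φ.
Areal scale = h·k = 1 × sec φ; at 49.1°, h = 1.000, k = 1.527, so h·k = 1.527.
True area = apparent / (areal scale) = 102000 / 1.527 ≈ 66800 km².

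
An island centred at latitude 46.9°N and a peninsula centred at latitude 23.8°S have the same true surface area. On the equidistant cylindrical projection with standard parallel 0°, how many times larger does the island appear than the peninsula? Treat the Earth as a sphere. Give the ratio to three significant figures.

For the equirectangular projection with φ₀ = 0 (plate carrée), h = 1 along meridians and k = sec φ along parallels.
Areal scale at 46.9°: h·k = 1.000 × 1.464 = 1.464.
Areal scale at 23.8°: h·k = 1.000 × 1.093 = 1.093.
Ratio = 1.464/1.093 ≈ 1.34.

1.34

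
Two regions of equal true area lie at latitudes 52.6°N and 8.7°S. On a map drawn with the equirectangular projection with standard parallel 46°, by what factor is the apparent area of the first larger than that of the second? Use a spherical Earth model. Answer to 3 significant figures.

The equidistant cylindrical projection with φ₀ = 46° has h = 1 (meridians true) and k = cos φ₀ / cos φ along parallels.
Areal scale at 52.6°: h·k = 1.000 × 1.144 = 1.144.
Areal scale at 8.7°: h·k = 1.000 × 0.7027 = 0.7027.
Ratio = 1.144/0.7027 ≈ 1.63.

1.63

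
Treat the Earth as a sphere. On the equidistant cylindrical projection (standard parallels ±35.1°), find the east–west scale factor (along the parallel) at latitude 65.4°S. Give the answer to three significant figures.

The equidistant cylindrical projection with φ₀ = 35.1° has h = 1 (meridians true) and k = cos φ₀ / cos φ along parallels.
k = cos 35.1° / cos 65.4° = 0.8181/0.4163 = 1.965.

1.97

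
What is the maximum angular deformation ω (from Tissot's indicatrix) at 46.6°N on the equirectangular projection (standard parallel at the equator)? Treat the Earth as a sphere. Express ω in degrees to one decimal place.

21.4°

Plate carrée maps x = Rλ, y = Rφ. The meridian scale is h = 1 and the parallel scale is k = 1/cos φ = sec φ.
At 46.6°: h = 1.000, k = 1.455; principal scales a = 1.455, b = 1.000.
sin(ω/2) = (a − b)/(a + b) = 0.4554/2.455 = 0.1855, so ω = 2 arcsin(0.1855) ≈ 21.4°.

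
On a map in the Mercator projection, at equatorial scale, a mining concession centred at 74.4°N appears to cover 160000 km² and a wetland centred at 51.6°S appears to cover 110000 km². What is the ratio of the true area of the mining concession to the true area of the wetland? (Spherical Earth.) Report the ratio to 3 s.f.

0.273

Mercator's areal exaggeration is sec²φ; hence true area = (apparent area) · cos²φ.
True area of mining concession: 160000 × cos²(74.4°) = 160000 × 0.07232 = 11570 km².
True area of wetland: 110000 × cos²(51.6°) = 110000 × 0.3858 = 42440 km².
Ratio = 11570 / 42440 ≈ 0.273.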